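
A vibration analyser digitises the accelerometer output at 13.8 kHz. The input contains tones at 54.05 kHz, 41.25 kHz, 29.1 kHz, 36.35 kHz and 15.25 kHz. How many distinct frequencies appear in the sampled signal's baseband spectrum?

5

fs/2 = 6.9 kHz.
54.05 kHz mod fs = 12.65 kHz.
12.65 kHz > fs/2 = 6.9 kHz, folds to fs − 12.65 kHz = 1.15 kHz.
41.25 kHz mod fs = 13.65 kHz.
13.65 kHz > fs/2 = 6.9 kHz, folds to fs − 13.65 kHz = 0.15 kHz.
29.1 kHz mod fs = 1.5 kHz.
1.5 kHz ≤ fs/2 = 6.9 kHz, appears at 1.5 kHz.
36.35 kHz mod fs = 8.75 kHz.
8.75 kHz > fs/2 = 6.9 kHz, folds to fs − 8.75 kHz = 5.05 kHz.
15.25 kHz mod fs = 1.45 kHz.
1.45 kHz ≤ fs/2 = 6.9 kHz, appears at 1.45 kHz.
Distinct values: {0.15 kHz, 1.15 kHz, 1.45 kHz, 1.5 kHz, 5.05 kHz} → 5.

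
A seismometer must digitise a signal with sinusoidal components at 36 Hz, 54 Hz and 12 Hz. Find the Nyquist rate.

Highest-frequency component: 54 Hz.
Nyquist rate = 2 × 54 Hz = 108 Hz.

108 Hz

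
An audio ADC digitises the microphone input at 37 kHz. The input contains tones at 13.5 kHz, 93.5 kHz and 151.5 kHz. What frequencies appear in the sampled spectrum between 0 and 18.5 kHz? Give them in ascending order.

3.5 kHz, 13.5 kHz, 17.5 kHz

fs/2 = 18.5 kHz.
13.5 kHz ≤ fs/2 = 18.5 kHz, passes unchanged.
93.5 kHz mod fs = 19.5 kHz.
19.5 kHz > fs/2 = 18.5 kHz, folds to fs − 19.5 kHz = 17.5 kHz.
151.5 kHz mod fs = 3.5 kHz.
3.5 kHz ≤ fs/2 = 18.5 kHz, appears at 3.5 kHz.
Distinct values: {3.5 kHz, 13.5 kHz, 17.5 kHz}.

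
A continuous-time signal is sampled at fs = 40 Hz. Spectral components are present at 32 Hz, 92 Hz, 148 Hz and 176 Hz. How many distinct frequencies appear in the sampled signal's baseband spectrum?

fs/2 = 20 Hz.
32 Hz > fs/2 = 20 Hz, folds to fs − 32 Hz = 8 Hz.
92 Hz mod fs = 12 Hz.
12 Hz ≤ fs/2 = 20 Hz, appears at 12 Hz.
148 Hz mod fs = 28 Hz.
28 Hz > fs/2 = 20 Hz, folds to fs − 28 Hz = 12 Hz.
176 Hz mod fs = 16 Hz.
16 Hz ≤ fs/2 = 20 Hz, appears at 16 Hz.
Distinct values: {8 Hz, 12 Hz, 16 Hz} → 3.

3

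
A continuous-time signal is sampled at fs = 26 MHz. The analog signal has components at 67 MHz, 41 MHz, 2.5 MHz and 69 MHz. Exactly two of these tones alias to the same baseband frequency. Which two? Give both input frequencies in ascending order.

41 MHz, 67 MHz

fs/2 = 13 MHz.
67 MHz mod fs = 15 MHz.
15 MHz > fs/2 = 13 MHz, folds to fs − 15 MHz = 11 MHz.
41 MHz mod fs = 15 MHz.
15 MHz > fs/2 = 13 MHz, folds to fs − 15 MHz = 11 MHz.
2.5 MHz ≤ fs/2 = 13 MHz, passes unchanged.
69 MHz mod fs = 17 MHz.
17 MHz > fs/2 = 13 MHz, folds to fs − 17 MHz = 9 MHz.
41 MHz and 67 MHz both map to 11 MHz.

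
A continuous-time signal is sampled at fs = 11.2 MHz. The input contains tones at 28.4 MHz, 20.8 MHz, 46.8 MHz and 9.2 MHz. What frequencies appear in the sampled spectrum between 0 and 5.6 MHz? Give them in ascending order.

1.6 MHz, 2 MHz, 5.2 MHz

fs/2 = 5.6 MHz.
28.4 MHz mod fs = 6 MHz.
6 MHz > fs/2 = 5.6 MHz, folds to fs − 6 MHz = 5.2 MHz.
20.8 MHz mod fs = 9.6 MHz.
9.6 MHz > fs/2 = 5.6 MHz, folds to fs − 9.6 MHz = 1.6 MHz.
46.8 MHz mod fs = 2 MHz.
2 MHz ≤ fs/2 = 5.6 MHz, appears at 2 MHz.
9.2 MHz > fs/2 = 5.6 MHz, folds to fs − 9.2 MHz = 2 MHz.
Distinct values: {1.6 MHz, 2 MHz, 5.2 MHz}.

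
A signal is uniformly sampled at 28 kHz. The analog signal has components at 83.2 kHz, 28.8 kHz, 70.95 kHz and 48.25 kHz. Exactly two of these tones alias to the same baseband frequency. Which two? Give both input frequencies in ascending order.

28.8 kHz, 83.2 kHz

fs/2 = 14 kHz.
83.2 kHz mod fs = 27.2 kHz.
27.2 kHz > fs/2 = 14 kHz, folds to fs − 27.2 kHz = 0.8 kHz.
28.8 kHz mod fs = 0.8 kHz.
0.8 kHz ≤ fs/2 = 14 kHz, appears at 0.8 kHz.
70.95 kHz mod fs = 14.95 kHz.
14.95 kHz > fs/2 = 14 kHz, folds to fs − 14.95 kHz = 13.05 kHz.
48.25 kHz mod fs = 20.25 kHz.
20.25 kHz > fs/2 = 14 kHz, folds to fs − 20.25 kHz = 7.75 kHz.
28.8 kHz and 83.2 kHz both map to 0.8 kHz.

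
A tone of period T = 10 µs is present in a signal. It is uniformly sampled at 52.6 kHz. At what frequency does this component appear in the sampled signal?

5.2 kHz

T = 10 µs → f = 1/T = 100 kHz.
100 kHz mod fs = 47.4 kHz.
47.4 kHz > fs/2 = 26.3 kHz, folds to fs − 47.4 kHz = 5.2 kHz.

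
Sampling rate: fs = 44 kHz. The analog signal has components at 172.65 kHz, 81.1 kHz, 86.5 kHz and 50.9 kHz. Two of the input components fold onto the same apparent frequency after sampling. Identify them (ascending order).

fs/2 = 22 kHz.
172.65 kHz mod fs = 40.65 kHz.
40.65 kHz > fs/2 = 22 kHz, folds to fs − 40.65 kHz = 3.35 kHz.
81.1 kHz mod fs = 37.1 kHz.
37.1 kHz > fs/2 = 22 kHz, folds to fs − 37.1 kHz = 6.9 kHz.
86.5 kHz mod fs = 42.5 kHz.
42.5 kHz > fs/2 = 22 kHz, folds to fs − 42.5 kHz = 1.5 kHz.
50.9 kHz mod fs = 6.9 kHz.
6.9 kHz ≤ fs/2 = 22 kHz, appears at 6.9 kHz.
50.9 kHz and 81.1 kHz both map to 6.9 kHz.

50.9 kHz, 81.1 kHz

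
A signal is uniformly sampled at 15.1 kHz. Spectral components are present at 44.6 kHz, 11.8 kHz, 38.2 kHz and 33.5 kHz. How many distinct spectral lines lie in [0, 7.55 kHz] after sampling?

fs/2 = 7.55 kHz.
44.6 kHz mod fs = 14.4 kHz.
14.4 kHz > fs/2 = 7.55 kHz, folds to fs − 14.4 kHz = 0.7 kHz.
11.8 kHz > fs/2 = 7.55 kHz, folds to fs − 11.8 kHz = 3.3 kHz.
38.2 kHz mod fs = 8 kHz.
8 kHz > fs/2 = 7.55 kHz, folds to fs − 8 kHz = 7.1 kHz.
33.5 kHz mod fs = 3.3 kHz.
3.3 kHz ≤ fs/2 = 7.55 kHz, appears at 3.3 kHz.
Distinct values: {0.7 kHz, 3.3 kHz, 7.1 kHz} → 3.

3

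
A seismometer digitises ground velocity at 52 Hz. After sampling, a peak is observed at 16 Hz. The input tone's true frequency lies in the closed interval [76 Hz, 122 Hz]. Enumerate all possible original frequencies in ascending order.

88 Hz, 120 Hz

Frequencies that alias to 16 Hz are k·fs ± 16 Hz for integer k ≥ 0.
k=0: 16 Hz.
k=1: 36 Hz, 68 Hz.
k=2: 88 Hz, 120 Hz.
k=3: 140 Hz, 172 Hz.
Within [76 Hz, 122 Hz]: 88 Hz, 120 Hz.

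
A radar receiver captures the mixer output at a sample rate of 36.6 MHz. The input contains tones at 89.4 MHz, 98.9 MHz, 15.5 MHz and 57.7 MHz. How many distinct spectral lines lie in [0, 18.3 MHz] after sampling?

3

fs/2 = 18.3 MHz.
89.4 MHz mod fs = 16.2 MHz.
16.2 MHz ≤ fs/2 = 18.3 MHz, appears at 16.2 MHz.
98.9 MHz mod fs = 25.7 MHz.
25.7 MHz > fs/2 = 18.3 MHz, folds to fs − 25.7 MHz = 10.9 MHz.
15.5 MHz ≤ fs/2 = 18.3 MHz, passes unchanged.
57.7 MHz mod fs = 21.1 MHz.
21.1 MHz > fs/2 = 18.3 MHz, folds to fs − 21.1 MHz = 15.5 MHz.
Distinct values: {10.9 MHz, 15.5 MHz, 16.2 MHz} → 3.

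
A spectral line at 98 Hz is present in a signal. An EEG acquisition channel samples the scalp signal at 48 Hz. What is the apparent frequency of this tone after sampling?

98 Hz mod fs = 2 Hz.
2 Hz ≤ fs/2 = 24 Hz, appears at 2 Hz.

2 Hz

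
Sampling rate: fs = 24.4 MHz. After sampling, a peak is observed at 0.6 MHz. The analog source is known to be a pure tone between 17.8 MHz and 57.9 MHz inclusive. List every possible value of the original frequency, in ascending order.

23.8 MHz, 25 MHz, 48.2 MHz, 49.4 MHz

Frequencies that alias to 0.6 MHz are k·fs ± 0.6 MHz for integer k ≥ 0.
k=0: 0.6 MHz.
k=1: 23.8 MHz, 25 MHz.
k=2: 48.2 MHz, 49.4 MHz.
k=3: 72.6 MHz, 73.8 MHz.
Within [17.8 MHz, 57.9 MHz]: 23.8 MHz, 25 MHz, 48.2 MHz, 49.4 MHz.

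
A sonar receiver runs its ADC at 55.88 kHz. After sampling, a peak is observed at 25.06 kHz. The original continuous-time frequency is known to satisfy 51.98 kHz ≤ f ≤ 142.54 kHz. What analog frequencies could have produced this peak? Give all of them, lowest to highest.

Frequencies that alias to 25.06 kHz are k·fs ± 25.06 kHz for integer k ≥ 0.
k=0: 25.06 kHz.
k=1: 30.82 kHz, 80.94 kHz.
k=2: 86.7 kHz, 136.82 kHz.
k=3: 142.58 kHz, 192.7 kHz.
Within [51.98 kHz, 142.54 kHz]: 80.94 kHz, 86.7 kHz, 136.82 kHz.

80.94 kHz, 86.7 kHz, 136.82 kHz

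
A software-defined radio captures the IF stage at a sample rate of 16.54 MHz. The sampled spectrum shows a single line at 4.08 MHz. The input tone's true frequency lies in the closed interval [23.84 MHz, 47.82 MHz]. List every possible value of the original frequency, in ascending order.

Frequencies that alias to 4.08 MHz are k·fs ± 4.08 MHz for integer k ≥ 0.
k=0: 4.08 MHz.
k=1: 12.46 MHz, 20.62 MHz.
k=2: 29 MHz, 37.16 MHz.
k=3: 45.54 MHz, 53.7 MHz.
k=4: 62.08 MHz, 70.24 MHz.
Within [23.84 MHz, 47.82 MHz]: 29 MHz, 37.16 MHz, 45.54 MHz.

29 MHz, 37.16 MHz, 45.54 MHz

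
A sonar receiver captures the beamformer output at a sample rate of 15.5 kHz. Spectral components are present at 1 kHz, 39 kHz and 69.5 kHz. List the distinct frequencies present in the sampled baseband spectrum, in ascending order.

1 kHz, 7.5 kHz

fs/2 = 7.75 kHz.
1 kHz ≤ fs/2 = 7.75 kHz, passes unchanged.
39 kHz mod fs = 8 kHz.
8 kHz > fs/2 = 7.75 kHz, folds to fs − 8 kHz = 7.5 kHz.
69.5 kHz mod fs = 7.5 kHz.
7.5 kHz ≤ fs/2 = 7.75 kHz, appears at 7.5 kHz.
Distinct values: {1 kHz, 7.5 kHz}.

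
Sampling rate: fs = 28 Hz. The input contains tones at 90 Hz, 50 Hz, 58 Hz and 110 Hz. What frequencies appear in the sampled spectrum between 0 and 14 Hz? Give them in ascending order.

2 Hz, 6 Hz

fs/2 = 14 Hz.
90 Hz mod fs = 6 Hz.
6 Hz ≤ fs/2 = 14 Hz, appears at 6 Hz.
50 Hz mod fs = 22 Hz.
22 Hz > fs/2 = 14 Hz, folds to fs − 22 Hz = 6 Hz.
58 Hz mod fs = 2 Hz.
2 Hz ≤ fs/2 = 14 Hz, appears at 2 Hz.
110 Hz mod fs = 26 Hz.
26 Hz > fs/2 = 14 Hz, folds to fs − 26 Hz = 2 Hz.
Distinct values: {2 Hz, 6 Hz}.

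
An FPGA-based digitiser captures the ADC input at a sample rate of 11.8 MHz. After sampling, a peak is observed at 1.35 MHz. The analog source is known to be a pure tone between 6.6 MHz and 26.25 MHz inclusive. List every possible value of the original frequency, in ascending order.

10.45 MHz, 13.15 MHz, 22.25 MHz, 24.95 MHz

Frequencies that alias to 1.35 MHz are k·fs ± 1.35 MHz for integer k ≥ 0.
k=0: 1.35 MHz.
k=1: 10.45 MHz, 13.15 MHz.
k=2: 22.25 MHz, 24.95 MHz.
k=3: 34.05 MHz, 36.75 MHz.
Within [6.6 MHz, 26.25 MHz]: 10.45 MHz, 13.15 MHz, 22.25 MHz, 24.95 MHz.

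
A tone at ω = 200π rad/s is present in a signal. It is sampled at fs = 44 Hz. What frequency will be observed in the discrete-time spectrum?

ω = 200π rad/s → f = ω/(2π) = 100 Hz.
100 Hz mod fs = 12 Hz.
12 Hz ≤ fs/2 = 22 Hz, appears at 12 Hz.

12 Hz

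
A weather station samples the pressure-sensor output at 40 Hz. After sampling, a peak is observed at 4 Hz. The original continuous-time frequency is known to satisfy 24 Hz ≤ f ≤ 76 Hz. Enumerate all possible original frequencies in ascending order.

36 Hz, 44 Hz, 76 Hz

Frequencies that alias to 4 Hz are k·fs ± 4 Hz for integer k ≥ 0.
k=0: 4 Hz.
k=1: 36 Hz, 44 Hz.
k=2: 76 Hz, 84 Hz.
k=3: 116 Hz, 124 Hz.
Within [24 Hz, 76 Hz]: 36 Hz, 44 Hz, 76 Hz.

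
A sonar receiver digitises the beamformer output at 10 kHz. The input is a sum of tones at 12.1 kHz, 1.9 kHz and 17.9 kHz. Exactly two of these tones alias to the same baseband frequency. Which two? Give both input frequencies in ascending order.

12.1 kHz, 17.9 kHz

fs/2 = 5 kHz.
12.1 kHz mod fs = 2.1 kHz.
2.1 kHz ≤ fs/2 = 5 kHz, appears at 2.1 kHz.
1.9 kHz ≤ fs/2 = 5 kHz, passes unchanged.
17.9 kHz mod fs = 7.9 kHz.
7.9 kHz > fs/2 = 5 kHz, folds to fs − 7.9 kHz = 2.1 kHz.
12.1 kHz and 17.9 kHz both map to 2.1 kHz.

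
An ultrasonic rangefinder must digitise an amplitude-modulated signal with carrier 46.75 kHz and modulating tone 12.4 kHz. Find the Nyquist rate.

AM sidebands sit at fc ± fm = 34.35 kHz and 59.15 kHz.
Highest-frequency component: 59.15 kHz.
Nyquist rate = 2 × 59.15 kHz = 118.3 kHz.

118.3 kHz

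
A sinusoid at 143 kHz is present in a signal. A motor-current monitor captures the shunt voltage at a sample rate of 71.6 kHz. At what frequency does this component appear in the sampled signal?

143 kHz mod fs = 71.4 kHz.
71.4 kHz > fs/2 = 35.8 kHz, folds to fs − 71.4 kHz = 0.2 kHz.

0.2 kHz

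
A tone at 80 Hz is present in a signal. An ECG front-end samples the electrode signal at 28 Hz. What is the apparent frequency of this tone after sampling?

80 Hz mod fs = 24 Hz.
24 Hz > fs/2 = 14 Hz, folds to fs − 24 Hz = 4 Hz.

4 Hz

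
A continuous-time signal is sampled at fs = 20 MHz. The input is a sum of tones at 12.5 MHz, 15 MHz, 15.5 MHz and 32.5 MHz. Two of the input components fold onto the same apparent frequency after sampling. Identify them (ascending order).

fs/2 = 10 MHz.
12.5 MHz > fs/2 = 10 MHz, folds to fs − 12.5 MHz = 7.5 MHz.
15 MHz > fs/2 = 10 MHz, folds to fs − 15 MHz = 5 MHz.
15.5 MHz > fs/2 = 10 MHz, folds to fs − 15.5 MHz = 4.5 MHz.
32.5 MHz mod fs = 12.5 MHz.
12.5 MHz > fs/2 = 10 MHz, folds to fs − 12.5 MHz = 7.5 MHz.
12.5 MHz and 32.5 MHz both map to 7.5 MHz.

12.5 MHz, 32.5 MHz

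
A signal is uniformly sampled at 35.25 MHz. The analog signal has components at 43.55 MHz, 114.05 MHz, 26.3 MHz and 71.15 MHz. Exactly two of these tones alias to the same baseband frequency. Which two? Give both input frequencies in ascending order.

fs/2 = 17.625 MHz.
43.55 MHz mod fs = 8.3 MHz.
8.3 MHz ≤ fs/2 = 17.625 MHz, appears at 8.3 MHz.
114.05 MHz mod fs = 8.3 MHz.
8.3 MHz ≤ fs/2 = 17.625 MHz, appears at 8.3 MHz.
26.3 MHz > fs/2 = 17.625 MHz, folds to fs − 26.3 MHz = 8.95 MHz.
71.15 MHz mod fs = 0.65 MHz.
0.65 MHz ≤ fs/2 = 17.625 MHz, appears at 0.65 MHz.
43.55 MHz and 114.05 MHz both map to 8.3 MHz.

43.55 MHz, 114.05 MHz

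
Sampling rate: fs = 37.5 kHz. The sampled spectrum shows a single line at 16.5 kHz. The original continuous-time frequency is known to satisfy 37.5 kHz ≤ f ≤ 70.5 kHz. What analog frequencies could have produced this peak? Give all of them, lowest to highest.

54 kHz, 58.5 kHz

Frequencies that alias to 16.5 kHz are k·fs ± 16.5 kHz for integer k ≥ 0.
k=0: 16.5 kHz.
k=1: 21 kHz, 54 kHz.
k=2: 58.5 kHz, 91.5 kHz.
k=3: 96 kHz, 129 kHz.
Within [37.5 kHz, 70.5 kHz]: 54 kHz, 58.5 kHz.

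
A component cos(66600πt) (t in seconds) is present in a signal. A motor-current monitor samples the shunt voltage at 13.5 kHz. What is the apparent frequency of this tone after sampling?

6.3 kHz

ω = 66600π rad/s → f = ω/(2π) = 33300 Hz = 33.3 kHz.
33.3 kHz mod fs = 6.3 kHz.
6.3 kHz ≤ fs/2 = 6.75 kHz, appears at 6.3 kHz.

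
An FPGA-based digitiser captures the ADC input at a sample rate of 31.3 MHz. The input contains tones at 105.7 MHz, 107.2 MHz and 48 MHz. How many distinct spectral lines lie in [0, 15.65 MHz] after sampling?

fs/2 = 15.65 MHz.
105.7 MHz mod fs = 11.8 MHz.
11.8 MHz ≤ fs/2 = 15.65 MHz, appears at 11.8 MHz.
107.2 MHz mod fs = 13.3 MHz.
13.3 MHz ≤ fs/2 = 15.65 MHz, appears at 13.3 MHz.
48 MHz mod fs = 16.7 MHz.
16.7 MHz > fs/2 = 15.65 MHz, folds to fs − 16.7 MHz = 14.6 MHz.
Distinct values: {11.8 MHz, 13.3 MHz, 14.6 MHz} → 3.

3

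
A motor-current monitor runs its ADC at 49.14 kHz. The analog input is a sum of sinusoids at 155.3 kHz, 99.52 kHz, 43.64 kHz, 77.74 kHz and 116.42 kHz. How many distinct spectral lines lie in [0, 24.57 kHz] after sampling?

5

fs/2 = 24.57 kHz.
155.3 kHz mod fs = 7.88 kHz.
7.88 kHz ≤ fs/2 = 24.57 kHz, appears at 7.88 kHz.
99.52 kHz mod fs = 1.24 kHz.
1.24 kHz ≤ fs/2 = 24.57 kHz, appears at 1.24 kHz.
43.64 kHz > fs/2 = 24.57 kHz, folds to fs − 43.64 kHz = 5.5 kHz.
77.74 kHz mod fs = 28.6 kHz.
28.6 kHz > fs/2 = 24.57 kHz, folds to fs − 28.6 kHz = 20.54 kHz.
116.42 kHz mod fs = 18.14 kHz.
18.14 kHz ≤ fs/2 = 24.57 kHz, appears at 18.14 kHz.
Distinct values: {1.24 kHz, 5.5 kHz, 7.88 kHz, 18.14 kHz, 20.54 kHz} → 5.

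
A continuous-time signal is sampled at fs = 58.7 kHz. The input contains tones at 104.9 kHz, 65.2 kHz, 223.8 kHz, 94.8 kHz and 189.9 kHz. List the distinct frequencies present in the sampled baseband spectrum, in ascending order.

fs/2 = 29.35 kHz.
104.9 kHz mod fs = 46.2 kHz.
46.2 kHz > fs/2 = 29.35 kHz, folds to fs − 46.2 kHz = 12.5 kHz.
65.2 kHz mod fs = 6.5 kHz.
6.5 kHz ≤ fs/2 = 29.35 kHz, appears at 6.5 kHz.
223.8 kHz mod fs = 47.7 kHz.
47.7 kHz > fs/2 = 29.35 kHz, folds to fs − 47.7 kHz = 11 kHz.
94.8 kHz mod fs = 36.1 kHz.
36.1 kHz > fs/2 = 29.35 kHz, folds to fs − 36.1 kHz = 22.6 kHz.
189.9 kHz mod fs = 13.8 kHz.
13.8 kHz ≤ fs/2 = 29.35 kHz, appears at 13.8 kHz.
Distinct values: {6.5 kHz, 11 kHz, 12.5 kHz, 13.8 kHz, 22.6 kHz}.

6.5 kHz, 11 kHz, 12.5 kHz, 13.8 kHz, 22.6 kHz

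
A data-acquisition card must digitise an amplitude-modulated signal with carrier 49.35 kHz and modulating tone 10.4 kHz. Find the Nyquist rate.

AM sidebands sit at fc ± fm = 38.95 kHz and 59.75 kHz.
Highest-frequency component: 59.75 kHz.
Nyquist rate = 2 × 59.75 kHz = 119.5 kHz.

119.5 kHz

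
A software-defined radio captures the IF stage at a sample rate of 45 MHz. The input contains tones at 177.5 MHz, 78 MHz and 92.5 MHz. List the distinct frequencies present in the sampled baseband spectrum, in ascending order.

fs/2 = 22.5 MHz.
177.5 MHz mod fs = 42.5 MHz.
42.5 MHz > fs/2 = 22.5 MHz, folds to fs − 42.5 MHz = 2.5 MHz.
78 MHz mod fs = 33 MHz.
33 MHz > fs/2 = 22.5 MHz, folds to fs − 33 MHz = 12 MHz.
92.5 MHz mod fs = 2.5 MHz.
2.5 MHz ≤ fs/2 = 22.5 MHz, appears at 2.5 MHz.
Distinct values: {2.5 MHz, 12 MHz}.

2.5 MHz, 12 MHz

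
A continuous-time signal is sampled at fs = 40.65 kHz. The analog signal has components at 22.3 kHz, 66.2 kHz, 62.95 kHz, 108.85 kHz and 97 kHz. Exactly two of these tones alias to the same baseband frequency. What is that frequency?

18.35 kHz

fs/2 = 20.325 kHz.
22.3 kHz > fs/2 = 20.325 kHz, folds to fs − 22.3 kHz = 18.35 kHz.
66.2 kHz mod fs = 25.55 kHz.
25.55 kHz > fs/2 = 20.325 kHz, folds to fs − 25.55 kHz = 15.1 kHz.
62.95 kHz mod fs = 22.3 kHz.
22.3 kHz > fs/2 = 20.325 kHz, folds to fs − 22.3 kHz = 18.35 kHz.
108.85 kHz mod fs = 27.55 kHz.
27.55 kHz > fs/2 = 20.325 kHz, folds to fs − 27.55 kHz = 13.1 kHz.
97 kHz mod fs = 15.7 kHz.
15.7 kHz ≤ fs/2 = 20.325 kHz, appears at 15.7 kHz.
22.3 kHz and 62.95 kHz both map to 18.35 kHz.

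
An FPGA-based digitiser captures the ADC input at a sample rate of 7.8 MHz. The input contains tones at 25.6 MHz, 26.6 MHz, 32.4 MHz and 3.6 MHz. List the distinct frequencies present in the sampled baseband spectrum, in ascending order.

fs/2 = 3.9 MHz.
25.6 MHz mod fs = 2.2 MHz.
2.2 MHz ≤ fs/2 = 3.9 MHz, appears at 2.2 MHz.
26.6 MHz mod fs = 3.2 MHz.
3.2 MHz ≤ fs/2 = 3.9 MHz, appears at 3.2 MHz.
32.4 MHz mod fs = 1.2 MHz.
1.2 MHz ≤ fs/2 = 3.9 MHz, appears at 1.2 MHz.
3.6 MHz ≤ fs/2 = 3.9 MHz, passes unchanged.
Distinct values: {1.2 MHz, 2.2 MHz, 3.2 MHz, 3.6 MHz}.

1.2 MHz, 2.2 MHz, 3.2 MHz, 3.6 MHz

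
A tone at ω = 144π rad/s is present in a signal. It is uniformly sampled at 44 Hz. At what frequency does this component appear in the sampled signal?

16 Hz

ω = 144π rad/s → f = ω/(2π) = 72 Hz.
72 Hz mod fs = 28 Hz.
28 Hz > fs/2 = 22 Hz, folds to fs − 28 Hz = 16 Hz.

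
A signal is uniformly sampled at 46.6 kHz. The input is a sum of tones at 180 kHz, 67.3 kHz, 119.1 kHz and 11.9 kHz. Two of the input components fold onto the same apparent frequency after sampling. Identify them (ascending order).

67.3 kHz, 119.1 kHz

fs/2 = 23.3 kHz.
180 kHz mod fs = 40.2 kHz.
40.2 kHz > fs/2 = 23.3 kHz, folds to fs − 40.2 kHz = 6.4 kHz.
67.3 kHz mod fs = 20.7 kHz.
20.7 kHz ≤ fs/2 = 23.3 kHz, appears at 20.7 kHz.
119.1 kHz mod fs = 25.9 kHz.
25.9 kHz > fs/2 = 23.3 kHz, folds to fs − 25.9 kHz = 20.7 kHz.
11.9 kHz ≤ fs/2 = 23.3 kHz, passes unchanged.
67.3 kHz and 119.1 kHz both map to 20.7 kHz.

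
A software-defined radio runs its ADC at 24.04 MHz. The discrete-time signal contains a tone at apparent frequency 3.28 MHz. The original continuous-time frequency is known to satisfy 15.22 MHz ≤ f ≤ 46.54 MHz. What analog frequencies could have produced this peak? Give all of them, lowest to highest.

Frequencies that alias to 3.28 MHz are k·fs ± 3.28 MHz for integer k ≥ 0.
k=0: 3.28 MHz.
k=1: 20.76 MHz, 27.32 MHz.
k=2: 44.8 MHz, 51.36 MHz.
k=3: 68.84 MHz, 75.4 MHz.
Within [15.22 MHz, 46.54 MHz]: 20.76 MHz, 27.32 MHz, 44.8 MHz.

20.76 MHz, 27.32 MHz, 44.8 MHz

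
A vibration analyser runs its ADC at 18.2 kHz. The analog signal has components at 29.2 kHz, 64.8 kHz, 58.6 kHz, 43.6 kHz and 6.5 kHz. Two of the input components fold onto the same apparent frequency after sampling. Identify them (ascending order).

29.2 kHz, 43.6 kHz

fs/2 = 9.1 kHz.
29.2 kHz mod fs = 11 kHz.
11 kHz > fs/2 = 9.1 kHz, folds to fs − 11 kHz = 7.2 kHz.
64.8 kHz mod fs = 10.2 kHz.
10.2 kHz > fs/2 = 9.1 kHz, folds to fs − 10.2 kHz = 8 kHz.
58.6 kHz mod fs = 4 kHz.
4 kHz ≤ fs/2 = 9.1 kHz, appears at 4 kHz.
43.6 kHz mod fs = 7.2 kHz.
7.2 kHz ≤ fs/2 = 9.1 kHz, appears at 7.2 kHz.
6.5 kHz ≤ fs/2 = 9.1 kHz, passes unchanged.
29.2 kHz and 43.6 kHz both map to 7.2 kHz.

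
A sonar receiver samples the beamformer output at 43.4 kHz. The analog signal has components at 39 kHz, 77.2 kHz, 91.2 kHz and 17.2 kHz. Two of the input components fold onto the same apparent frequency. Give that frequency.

fs/2 = 21.7 kHz.
39 kHz > fs/2 = 21.7 kHz, folds to fs − 39 kHz = 4.4 kHz.
77.2 kHz mod fs = 33.8 kHz.
33.8 kHz > fs/2 = 21.7 kHz, folds to fs − 33.8 kHz = 9.6 kHz.
91.2 kHz mod fs = 4.4 kHz.
4.4 kHz ≤ fs/2 = 21.7 kHz, appears at 4.4 kHz.
17.2 kHz ≤ fs/2 = 21.7 kHz, passes unchanged.
39 kHz and 91.2 kHz both map to 4.4 kHz.

4.4 kHz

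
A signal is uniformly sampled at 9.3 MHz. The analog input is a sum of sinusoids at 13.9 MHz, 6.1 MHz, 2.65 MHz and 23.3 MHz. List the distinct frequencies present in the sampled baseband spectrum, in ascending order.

2.65 MHz, 3.2 MHz, 4.6 MHz

fs/2 = 4.65 MHz.
13.9 MHz mod fs = 4.6 MHz.
4.6 MHz ≤ fs/2 = 4.65 MHz, appears at 4.6 MHz.
6.1 MHz > fs/2 = 4.65 MHz, folds to fs − 6.1 MHz = 3.2 MHz.
2.65 MHz ≤ fs/2 = 4.65 MHz, passes unchanged.
23.3 MHz mod fs = 4.7 MHz.
4.7 MHz > fs/2 = 4.65 MHz, folds to fs − 4.7 MHz = 4.6 MHz.
Distinct values: {2.65 MHz, 3.2 MHz, 4.6 MHz}.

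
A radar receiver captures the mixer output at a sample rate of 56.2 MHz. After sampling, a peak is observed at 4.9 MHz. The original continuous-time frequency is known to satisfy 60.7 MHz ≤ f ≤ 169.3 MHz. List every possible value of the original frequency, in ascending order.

Frequencies that alias to 4.9 MHz are k·fs ± 4.9 MHz for integer k ≥ 0.
k=0: 4.9 MHz.
k=1: 51.3 MHz, 61.1 MHz.
k=2: 107.5 MHz, 117.3 MHz.
k=3: 163.7 MHz, 173.5 MHz.
k=4: 219.9 MHz, 229.7 MHz.
Within [60.7 MHz, 169.3 MHz]: 61.1 MHz, 107.5 MHz, 117.3 MHz, 163.7 MHz.

61.1 MHz, 107.5 MHz, 117.3 MHz, 163.7 MHz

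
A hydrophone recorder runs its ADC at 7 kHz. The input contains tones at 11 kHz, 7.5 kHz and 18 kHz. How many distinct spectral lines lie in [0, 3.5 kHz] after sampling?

2

fs/2 = 3.5 kHz.
11 kHz mod fs = 4 kHz.
4 kHz > fs/2 = 3.5 kHz, folds to fs − 4 kHz = 3 kHz.
7.5 kHz mod fs = 0.5 kHz.
0.5 kHz ≤ fs/2 = 3.5 kHz, appears at 0.5 kHz.
18 kHz mod fs = 4 kHz.
4 kHz > fs/2 = 3.5 kHz, folds to fs − 4 kHz = 3 kHz.
Distinct values: {0.5 kHz, 3 kHz} → 2.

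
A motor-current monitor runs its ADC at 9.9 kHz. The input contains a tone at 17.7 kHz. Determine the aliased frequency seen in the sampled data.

2.1 kHz

17.7 kHz mod fs = 7.8 kHz.
7.8 kHz > fs/2 = 4.95 kHz, folds to fs − 7.8 kHz = 2.1 kHz.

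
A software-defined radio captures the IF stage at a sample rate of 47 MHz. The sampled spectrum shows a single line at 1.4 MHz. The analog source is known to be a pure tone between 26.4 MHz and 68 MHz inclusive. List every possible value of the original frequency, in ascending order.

45.6 MHz, 48.4 MHz

Frequencies that alias to 1.4 MHz are k·fs ± 1.4 MHz for integer k ≥ 0.
k=0: 1.4 MHz.
k=1: 45.6 MHz, 48.4 MHz.
k=2: 92.6 MHz, 95.4 MHz.
Within [26.4 MHz, 68 MHz]: 45.6 MHz, 48.4 MHz.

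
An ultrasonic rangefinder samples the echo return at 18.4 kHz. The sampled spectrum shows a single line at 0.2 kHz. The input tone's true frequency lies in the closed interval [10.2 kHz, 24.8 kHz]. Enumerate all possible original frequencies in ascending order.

Frequencies that alias to 0.2 kHz are k·fs ± 0.2 kHz for integer k ≥ 0.
k=0: 0.2 kHz.
k=1: 18.2 kHz, 18.6 kHz.
k=2: 36.6 kHz, 37 kHz.
Within [10.2 kHz, 24.8 kHz]: 18.2 kHz, 18.6 kHz.

18.2 kHz, 18.6 kHz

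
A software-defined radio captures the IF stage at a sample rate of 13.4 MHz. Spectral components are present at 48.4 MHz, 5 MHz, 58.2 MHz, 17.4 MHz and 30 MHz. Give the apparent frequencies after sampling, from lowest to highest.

fs/2 = 6.7 MHz.
48.4 MHz mod fs = 8.2 MHz.
8.2 MHz > fs/2 = 6.7 MHz, folds to fs − 8.2 MHz = 5.2 MHz.
5 MHz ≤ fs/2 = 6.7 MHz, passes unchanged.
58.2 MHz mod fs = 4.6 MHz.
4.6 MHz ≤ fs/2 = 6.7 MHz, appears at 4.6 MHz.
17.4 MHz mod fs = 4 MHz.
4 MHz ≤ fs/2 = 6.7 MHz, appears at 4 MHz.
30 MHz mod fs = 3.2 MHz.
3.2 MHz ≤ fs/2 = 6.7 MHz, appears at 3.2 MHz.
Distinct values: {3.2 MHz, 4 MHz, 4.6 MHz, 5 MHz, 5.2 MHz}.

3.2 MHz, 4 MHz, 4.6 MHz, 5 MHz, 5.2 MHz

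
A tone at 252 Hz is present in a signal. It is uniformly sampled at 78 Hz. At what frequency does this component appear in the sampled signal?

18 Hz

252 Hz mod fs = 18 Hz.
18 Hz ≤ fs/2 = 39 Hz, appears at 18 Hz.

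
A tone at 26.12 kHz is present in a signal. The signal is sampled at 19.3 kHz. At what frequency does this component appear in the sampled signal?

6.82 kHz

26.12 kHz mod fs = 6.82 kHz.
6.82 kHz ≤ fs/2 = 9.65 kHz, appears at 6.82 kHz.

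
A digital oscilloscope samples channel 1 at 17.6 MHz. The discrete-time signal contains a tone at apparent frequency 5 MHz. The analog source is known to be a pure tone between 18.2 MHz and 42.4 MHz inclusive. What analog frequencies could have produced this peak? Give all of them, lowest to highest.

Frequencies that alias to 5 MHz are k·fs ± 5 MHz for integer k ≥ 0.
k=0: 5 MHz.
k=1: 12.6 MHz, 22.6 MHz.
k=2: 30.2 MHz, 40.2 MHz.
k=3: 47.8 MHz, 57.8 MHz.
Within [18.2 MHz, 42.4 MHz]: 22.6 MHz, 30.2 MHz, 40.2 MHz.

22.6 MHz, 30.2 MHz, 40.2 MHz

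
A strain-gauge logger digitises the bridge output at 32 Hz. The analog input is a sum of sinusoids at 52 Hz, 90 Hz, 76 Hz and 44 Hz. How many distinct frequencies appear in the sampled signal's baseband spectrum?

fs/2 = 16 Hz.
52 Hz mod fs = 20 Hz.
20 Hz > fs/2 = 16 Hz, folds to fs − 20 Hz = 12 Hz.
90 Hz mod fs = 26 Hz.
26 Hz > fs/2 = 16 Hz, folds to fs − 26 Hz = 6 Hz.
76 Hz mod fs = 12 Hz.
12 Hz ≤ fs/2 = 16 Hz, appears at 12 Hz.
44 Hz mod fs = 12 Hz.
12 Hz ≤ fs/2 = 16 Hz, appears at 12 Hz.
Distinct values: {6 Hz, 12 Hz} → 2.

2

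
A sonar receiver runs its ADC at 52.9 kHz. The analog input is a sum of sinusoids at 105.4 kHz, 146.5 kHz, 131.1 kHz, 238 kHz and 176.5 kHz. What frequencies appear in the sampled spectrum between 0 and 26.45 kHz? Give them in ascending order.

fs/2 = 26.45 kHz.
105.4 kHz mod fs = 52.5 kHz.
52.5 kHz > fs/2 = 26.45 kHz, folds to fs − 52.5 kHz = 0.4 kHz.
146.5 kHz mod fs = 40.7 kHz.
40.7 kHz > fs/2 = 26.45 kHz, folds to fs − 40.7 kHz = 12.2 kHz.
131.1 kHz mod fs = 25.3 kHz.
25.3 kHz ≤ fs/2 = 26.45 kHz, appears at 25.3 kHz.
238 kHz mod fs = 26.4 kHz.
26.4 kHz ≤ fs/2 = 26.45 kHz, appears at 26.4 kHz.
176.5 kHz mod fs = 17.8 kHz.
17.8 kHz ≤ fs/2 = 26.45 kHz, appears at 17.8 kHz.
Distinct values: {0.4 kHz, 12.2 kHz, 17.8 kHz, 25.3 kHz, 26.4 kHz}.

0.4 kHz, 12.2 kHz, 17.8 kHz, 25.3 kHz, 26.4 kHz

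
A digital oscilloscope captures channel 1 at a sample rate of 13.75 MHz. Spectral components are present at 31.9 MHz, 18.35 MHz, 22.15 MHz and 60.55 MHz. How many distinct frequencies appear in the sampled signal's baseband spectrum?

fs/2 = 6.875 MHz.
31.9 MHz mod fs = 4.4 MHz.
4.4 MHz ≤ fs/2 = 6.875 MHz, appears at 4.4 MHz.
18.35 MHz mod fs = 4.6 MHz.
4.6 MHz ≤ fs/2 = 6.875 MHz, appears at 4.6 MHz.
22.15 MHz mod fs = 8.4 MHz.
8.4 MHz > fs/2 = 6.875 MHz, folds to fs − 8.4 MHz = 5.35 MHz.
60.55 MHz mod fs = 5.55 MHz.
5.55 MHz ≤ fs/2 = 6.875 MHz, appears at 5.55 MHz.
Distinct values: {4.4 MHz, 4.6 MHz, 5.35 MHz, 5.55 MHz} → 4.

4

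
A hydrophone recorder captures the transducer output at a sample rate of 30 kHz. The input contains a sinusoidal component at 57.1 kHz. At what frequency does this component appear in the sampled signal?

2.9 kHz

57.1 kHz mod fs = 27.1 kHz.
27.1 kHz > fs/2 = 15 kHz, folds to fs − 27.1 kHz = 2.9 kHz.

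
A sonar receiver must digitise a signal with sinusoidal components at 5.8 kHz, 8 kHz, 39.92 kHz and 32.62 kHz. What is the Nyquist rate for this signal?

79.84 kHz

Highest-frequency component: 39.92 kHz.
Nyquist rate = 2 × 39.92 kHz = 79.84 kHz.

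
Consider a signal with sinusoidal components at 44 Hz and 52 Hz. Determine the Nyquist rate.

104 Hz

Highest-frequency component: 52 Hz.
Nyquist rate = 2 × 52 Hz = 104 Hz.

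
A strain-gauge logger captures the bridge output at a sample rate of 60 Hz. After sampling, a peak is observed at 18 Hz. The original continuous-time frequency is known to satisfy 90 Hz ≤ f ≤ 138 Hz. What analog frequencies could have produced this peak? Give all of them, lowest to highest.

102 Hz, 138 Hz

Frequencies that alias to 18 Hz are k·fs ± 18 Hz for integer k ≥ 0.
k=0: 18 Hz.
k=1: 42 Hz, 78 Hz.
k=2: 102 Hz, 138 Hz.
k=3: 162 Hz, 198 Hz.
Within [90 Hz, 138 Hz]: 102 Hz, 138 Hz.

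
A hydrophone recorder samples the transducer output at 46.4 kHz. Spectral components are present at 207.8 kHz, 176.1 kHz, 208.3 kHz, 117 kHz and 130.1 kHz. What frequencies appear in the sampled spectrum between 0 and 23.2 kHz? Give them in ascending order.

9.1 kHz, 9.5 kHz, 22.2 kHz, 22.7 kHz

fs/2 = 23.2 kHz.
207.8 kHz mod fs = 22.2 kHz.
22.2 kHz ≤ fs/2 = 23.2 kHz, appears at 22.2 kHz.
176.1 kHz mod fs = 36.9 kHz.
36.9 kHz > fs/2 = 23.2 kHz, folds to fs − 36.9 kHz = 9.5 kHz.
208.3 kHz mod fs = 22.7 kHz.
22.7 kHz ≤ fs/2 = 23.2 kHz, appears at 22.7 kHz.
117 kHz mod fs = 24.2 kHz.
24.2 kHz > fs/2 = 23.2 kHz, folds to fs − 24.2 kHz = 22.2 kHz.
130.1 kHz mod fs = 37.3 kHz.
37.3 kHz > fs/2 = 23.2 kHz, folds to fs − 37.3 kHz = 9.1 kHz.
Distinct values: {9.1 kHz, 9.5 kHz, 22.2 kHz, 22.7 kHz}.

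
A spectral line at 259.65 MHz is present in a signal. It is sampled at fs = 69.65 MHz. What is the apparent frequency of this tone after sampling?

18.95 MHz

259.65 MHz mod fs = 50.7 MHz.
50.7 MHz > fs/2 = 34.825 MHz, folds to fs − 50.7 MHz = 18.95 MHz.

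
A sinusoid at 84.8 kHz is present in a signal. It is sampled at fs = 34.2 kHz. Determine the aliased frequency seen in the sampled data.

84.8 kHz mod fs = 16.4 kHz.
16.4 kHz ≤ fs/2 = 17.1 kHz, appears at 16.4 kHz.

16.4 kHz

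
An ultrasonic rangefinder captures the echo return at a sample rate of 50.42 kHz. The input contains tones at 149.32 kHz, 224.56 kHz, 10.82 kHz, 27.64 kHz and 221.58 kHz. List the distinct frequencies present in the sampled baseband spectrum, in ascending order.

fs/2 = 25.21 kHz.
149.32 kHz mod fs = 48.48 kHz.
48.48 kHz > fs/2 = 25.21 kHz, folds to fs − 48.48 kHz = 1.94 kHz.
224.56 kHz mod fs = 22.88 kHz.
22.88 kHz ≤ fs/2 = 25.21 kHz, appears at 22.88 kHz.
10.82 kHz ≤ fs/2 = 25.21 kHz, passes unchanged.
27.64 kHz > fs/2 = 25.21 kHz, folds to fs − 27.64 kHz = 22.78 kHz.
221.58 kHz mod fs = 19.9 kHz.
19.9 kHz ≤ fs/2 = 25.21 kHz, appears at 19.9 kHz.
Distinct values: {1.94 kHz, 10.82 kHz, 19.9 kHz, 22.78 kHz, 22.88 kHz}.

1.94 kHz, 10.82 kHz, 19.9 kHz, 22.78 kHz, 22.88 kHz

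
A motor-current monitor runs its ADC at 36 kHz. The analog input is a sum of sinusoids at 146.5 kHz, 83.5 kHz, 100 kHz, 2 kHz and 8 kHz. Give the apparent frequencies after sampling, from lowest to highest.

fs/2 = 18 kHz.
146.5 kHz mod fs = 2.5 kHz.
2.5 kHz ≤ fs/2 = 18 kHz, appears at 2.5 kHz.
83.5 kHz mod fs = 11.5 kHz.
11.5 kHz ≤ fs/2 = 18 kHz, appears at 11.5 kHz.
100 kHz mod fs = 28 kHz.
28 kHz > fs/2 = 18 kHz, folds to fs − 28 kHz = 8 kHz.
2 kHz ≤ fs/2 = 18 kHz, passes unchanged.
8 kHz ≤ fs/2 = 18 kHz, passes unchanged.
Distinct values: {2 kHz, 2.5 kHz, 8 kHz, 11.5 kHz}.

2 kHz, 2.5 kHz, 8 kHz, 11.5 kHz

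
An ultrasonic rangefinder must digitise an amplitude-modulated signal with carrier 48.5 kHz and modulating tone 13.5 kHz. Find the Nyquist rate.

124 kHz

AM sidebands sit at fc ± fm = 35 kHz and 62 kHz.
Highest-frequency component: 62 kHz.
Nyquist rate = 2 × 62 kHz = 124 kHz.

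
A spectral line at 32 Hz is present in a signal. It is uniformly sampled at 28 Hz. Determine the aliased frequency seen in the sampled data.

4 Hz

32 Hz mod fs = 4 Hz.
4 Hz ≤ fs/2 = 14 Hz, appears at 4 Hz.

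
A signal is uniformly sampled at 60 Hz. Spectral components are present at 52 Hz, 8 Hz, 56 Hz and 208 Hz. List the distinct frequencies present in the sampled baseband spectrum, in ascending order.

fs/2 = 30 Hz.
52 Hz > fs/2 = 30 Hz, folds to fs − 52 Hz = 8 Hz.
8 Hz ≤ fs/2 = 30 Hz, passes unchanged.
56 Hz > fs/2 = 30 Hz, folds to fs − 56 Hz = 4 Hz.
208 Hz mod fs = 28 Hz.
28 Hz ≤ fs/2 = 30 Hz, appears at 28 Hz.
Distinct values: {4 Hz, 8 Hz, 28 Hz}.

4 Hz, 8 Hz, 28 Hz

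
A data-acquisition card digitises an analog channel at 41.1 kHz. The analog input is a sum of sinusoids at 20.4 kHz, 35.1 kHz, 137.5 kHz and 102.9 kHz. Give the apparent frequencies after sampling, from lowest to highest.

6 kHz, 14.2 kHz, 20.4 kHz

fs/2 = 20.55 kHz.
20.4 kHz ≤ fs/2 = 20.55 kHz, passes unchanged.
35.1 kHz > fs/2 = 20.55 kHz, folds to fs − 35.1 kHz = 6 kHz.
137.5 kHz mod fs = 14.2 kHz.
14.2 kHz ≤ fs/2 = 20.55 kHz, appears at 14.2 kHz.
102.9 kHz mod fs = 20.7 kHz.
20.7 kHz > fs/2 = 20.55 kHz, folds to fs − 20.7 kHz = 20.4 kHz.
Distinct values: {6 kHz, 14.2 kHz, 20.4 kHz}.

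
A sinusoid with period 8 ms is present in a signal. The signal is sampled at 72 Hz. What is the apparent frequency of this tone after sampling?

19 Hz

T = 8 ms → f = 1/T = 125 Hz.
125 Hz mod fs = 53 Hz.
53 Hz > fs/2 = 36 Hz, folds to fs − 53 Hz = 19 Hz.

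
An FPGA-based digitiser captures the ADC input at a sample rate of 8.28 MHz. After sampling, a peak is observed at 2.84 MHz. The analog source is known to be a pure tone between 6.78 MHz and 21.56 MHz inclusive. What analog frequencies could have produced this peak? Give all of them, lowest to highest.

11.12 MHz, 13.72 MHz, 19.4 MHz

Frequencies that alias to 2.84 MHz are k·fs ± 2.84 MHz for integer k ≥ 0.
k=0: 2.84 MHz.
k=1: 5.44 MHz, 11.12 MHz.
k=2: 13.72 MHz, 19.4 MHz.
k=3: 22 MHz, 27.68 MHz.
Within [6.78 MHz, 21.56 MHz]: 11.12 MHz, 13.72 MHz, 19.4 MHz.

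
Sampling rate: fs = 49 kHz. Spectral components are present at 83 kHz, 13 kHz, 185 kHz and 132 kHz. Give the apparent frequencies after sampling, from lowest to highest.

11 kHz, 13 kHz, 15 kHz

fs/2 = 24.5 kHz.
83 kHz mod fs = 34 kHz.
34 kHz > fs/2 = 24.5 kHz, folds to fs − 34 kHz = 15 kHz.
13 kHz ≤ fs/2 = 24.5 kHz, passes unchanged.
185 kHz mod fs = 38 kHz.
38 kHz > fs/2 = 24.5 kHz, folds to fs − 38 kHz = 11 kHz.
132 kHz mod fs = 34 kHz.
34 kHz > fs/2 = 24.5 kHz, folds to fs − 34 kHz = 15 kHz.
Distinct values: {11 kHz, 13 kHz, 15 kHz}.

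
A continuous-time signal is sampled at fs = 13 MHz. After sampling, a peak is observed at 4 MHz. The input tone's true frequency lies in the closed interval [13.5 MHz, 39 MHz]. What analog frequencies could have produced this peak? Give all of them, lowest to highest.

17 MHz, 22 MHz, 30 MHz, 35 MHz

Frequencies that alias to 4 MHz are k·fs ± 4 MHz for integer k ≥ 0.
k=0: 4 MHz.
k=1: 9 MHz, 17 MHz.
k=2: 22 MHz, 30 MHz.
k=3: 35 MHz, 43 MHz.
k=4: 48 MHz, 56 MHz.
Within [13.5 MHz, 39 MHz]: 17 MHz, 22 MHz, 30 MHz, 35 MHz.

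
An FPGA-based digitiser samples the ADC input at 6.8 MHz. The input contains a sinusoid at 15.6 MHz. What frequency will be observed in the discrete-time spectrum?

15.6 MHz mod fs = 2 MHz.
2 MHz ≤ fs/2 = 3.4 MHz, appears at 2 MHz.

2 MHz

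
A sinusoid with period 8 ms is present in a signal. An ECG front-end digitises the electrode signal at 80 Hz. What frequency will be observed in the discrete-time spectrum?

T = 8 ms → f = 1/T = 125 Hz.
125 Hz mod fs = 45 Hz.
45 Hz > fs/2 = 40 Hz, folds to fs − 45 Hz = 35 Hz.

35 Hz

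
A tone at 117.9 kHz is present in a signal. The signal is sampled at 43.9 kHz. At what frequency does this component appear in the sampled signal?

13.8 kHz

117.9 kHz mod fs = 30.1 kHz.
30.1 kHz > fs/2 = 21.95 kHz, folds to fs − 30.1 kHz = 13.8 kHz.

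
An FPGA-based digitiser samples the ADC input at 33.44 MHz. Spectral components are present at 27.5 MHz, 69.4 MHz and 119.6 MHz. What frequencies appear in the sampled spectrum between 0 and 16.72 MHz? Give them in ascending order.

2.52 MHz, 5.94 MHz, 14.16 MHz

fs/2 = 16.72 MHz.
27.5 MHz > fs/2 = 16.72 MHz, folds to fs − 27.5 MHz = 5.94 MHz.
69.4 MHz mod fs = 2.52 MHz.
2.52 MHz ≤ fs/2 = 16.72 MHz, appears at 2.52 MHz.
119.6 MHz mod fs = 19.28 MHz.
19.28 MHz > fs/2 = 16.72 MHz, folds to fs − 19.28 MHz = 14.16 MHz.
Distinct values: {2.52 MHz, 5.94 MHz, 14.16 MHz}.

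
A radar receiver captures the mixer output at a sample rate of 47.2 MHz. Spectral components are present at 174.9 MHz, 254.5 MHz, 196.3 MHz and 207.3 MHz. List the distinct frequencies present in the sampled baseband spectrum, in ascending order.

7.5 MHz, 13.9 MHz, 18.5 MHz

fs/2 = 23.6 MHz.
174.9 MHz mod fs = 33.3 MHz.
33.3 MHz > fs/2 = 23.6 MHz, folds to fs − 33.3 MHz = 13.9 MHz.
254.5 MHz mod fs = 18.5 MHz.
18.5 MHz ≤ fs/2 = 23.6 MHz, appears at 18.5 MHz.
196.3 MHz mod fs = 7.5 MHz.
7.5 MHz ≤ fs/2 = 23.6 MHz, appears at 7.5 MHz.
207.3 MHz mod fs = 18.5 MHz.
18.5 MHz ≤ fs/2 = 23.6 MHz, appears at 18.5 MHz.
Distinct values: {7.5 MHz, 13.9 MHz, 18.5 MHz}.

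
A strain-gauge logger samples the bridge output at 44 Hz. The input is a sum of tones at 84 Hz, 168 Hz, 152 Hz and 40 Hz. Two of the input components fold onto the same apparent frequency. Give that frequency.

4 Hz

fs/2 = 22 Hz.
84 Hz mod fs = 40 Hz.
40 Hz > fs/2 = 22 Hz, folds to fs − 40 Hz = 4 Hz.
168 Hz mod fs = 36 Hz.
36 Hz > fs/2 = 22 Hz, folds to fs − 36 Hz = 8 Hz.
152 Hz mod fs = 20 Hz.
20 Hz ≤ fs/2 = 22 Hz, appears at 20 Hz.
40 Hz > fs/2 = 22 Hz, folds to fs − 40 Hz = 4 Hz.
40 Hz and 84 Hz both map to 4 Hz.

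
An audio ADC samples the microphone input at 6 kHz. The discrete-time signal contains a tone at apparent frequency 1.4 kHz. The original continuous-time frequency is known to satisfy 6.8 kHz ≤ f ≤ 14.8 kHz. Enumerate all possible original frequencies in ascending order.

7.4 kHz, 10.6 kHz, 13.4 kHz

Frequencies that alias to 1.4 kHz are k·fs ± 1.4 kHz for integer k ≥ 0.
k=0: 1.4 kHz.
k=1: 4.6 kHz, 7.4 kHz.
k=2: 10.6 kHz, 13.4 kHz.
k=3: 16.6 kHz, 19.4 kHz.
Within [6.8 kHz, 14.8 kHz]: 7.4 kHz, 10.6 kHz, 13.4 kHz.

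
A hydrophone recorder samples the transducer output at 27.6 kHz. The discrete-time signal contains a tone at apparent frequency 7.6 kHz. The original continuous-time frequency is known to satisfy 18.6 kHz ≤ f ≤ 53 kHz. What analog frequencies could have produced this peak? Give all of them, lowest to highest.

20 kHz, 35.2 kHz, 47.6 kHz

Frequencies that alias to 7.6 kHz are k·fs ± 7.6 kHz for integer k ≥ 0.
k=0: 7.6 kHz.
k=1: 20 kHz, 35.2 kHz.
k=2: 47.6 kHz, 62.8 kHz.
k=3: 75.2 kHz, 90.4 kHz.
Within [18.6 kHz, 53 kHz]: 20 kHz, 35.2 kHz, 47.6 kHz.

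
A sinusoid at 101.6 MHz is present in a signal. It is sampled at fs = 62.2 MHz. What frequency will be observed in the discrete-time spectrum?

101.6 MHz mod fs = 39.4 MHz.
39.4 MHz > fs/2 = 31.1 MHz, folds to fs − 39.4 MHz = 22.8 MHz.

22.8 MHz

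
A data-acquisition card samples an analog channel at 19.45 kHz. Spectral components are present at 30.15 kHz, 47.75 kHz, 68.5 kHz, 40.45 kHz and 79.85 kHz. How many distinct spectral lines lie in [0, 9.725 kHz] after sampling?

5

fs/2 = 9.725 kHz.
30.15 kHz mod fs = 10.7 kHz.
10.7 kHz > fs/2 = 9.725 kHz, folds to fs − 10.7 kHz = 8.75 kHz.
47.75 kHz mod fs = 8.85 kHz.
8.85 kHz ≤ fs/2 = 9.725 kHz, appears at 8.85 kHz.
68.5 kHz mod fs = 10.15 kHz.
10.15 kHz > fs/2 = 9.725 kHz, folds to fs − 10.15 kHz = 9.3 kHz.
40.45 kHz mod fs = 1.55 kHz.
1.55 kHz ≤ fs/2 = 9.725 kHz, appears at 1.55 kHz.
79.85 kHz mod fs = 2.05 kHz.
2.05 kHz ≤ fs/2 = 9.725 kHz, appears at 2.05 kHz.
Distinct values: {1.55 kHz, 2.05 kHz, 8.75 kHz, 8.85 kHz, 9.3 kHz} → 5.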